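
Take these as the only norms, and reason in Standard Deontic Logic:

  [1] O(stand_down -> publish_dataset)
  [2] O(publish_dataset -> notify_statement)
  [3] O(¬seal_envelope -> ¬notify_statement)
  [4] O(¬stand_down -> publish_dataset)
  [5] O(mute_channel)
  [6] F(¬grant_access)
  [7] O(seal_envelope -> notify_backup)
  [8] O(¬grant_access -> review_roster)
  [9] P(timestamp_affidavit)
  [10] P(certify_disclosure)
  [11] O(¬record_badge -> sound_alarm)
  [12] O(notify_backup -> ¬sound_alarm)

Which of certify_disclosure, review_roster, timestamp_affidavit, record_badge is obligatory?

record_badge

By case analysis on stand_down: premise 1 gives O(stand_down -> publish_dataset) and premise 4 gives O(¬stand_down -> publish_dataset), so O(publish_dataset) either way.
From O(publish_dataset) and premise 2, O(publish_dataset -> notify_statement), we obtain O(notify_statement).
Premise 3 is O(¬seal_envelope -> ¬notify_statement); contrapositively O(notify_statement -> seal_envelope). Since O(notify_statement) holds, K gives O(seal_envelope).
With premise 7, O(seal_envelope -> notify_backup), the K-axiom yields O(notify_backup).
From O(notify_backup) and premise 12, O(notify_backup -> ¬sound_alarm), we obtain O(¬sound_alarm).
Premise 11 is O(¬record_badge -> sound_alarm); contrapositively O(¬sound_alarm -> record_badge). Since O(¬sound_alarm) holds, K gives O(record_badge).
So O(record_badge) holds — record_badge is obligatory. None of the other listed options is made obligatory by any chain of premises.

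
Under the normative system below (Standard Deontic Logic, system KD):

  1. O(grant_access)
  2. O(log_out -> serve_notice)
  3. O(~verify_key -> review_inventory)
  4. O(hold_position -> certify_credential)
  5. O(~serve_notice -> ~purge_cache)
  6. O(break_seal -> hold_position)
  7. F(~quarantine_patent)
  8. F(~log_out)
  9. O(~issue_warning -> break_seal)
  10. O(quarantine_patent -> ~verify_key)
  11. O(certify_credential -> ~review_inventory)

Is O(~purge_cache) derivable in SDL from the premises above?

Premise 5 is O(~serve_notice -> ~purge_cache), but O(~serve_notice) is not derivable from the premises, so it does not yield O(~purge_cache).
No other premise forces O(~purge_cache). An ideal world satisfying every premise can still have ~purge_cache false, so O(~purge_cache) is not derivable.

No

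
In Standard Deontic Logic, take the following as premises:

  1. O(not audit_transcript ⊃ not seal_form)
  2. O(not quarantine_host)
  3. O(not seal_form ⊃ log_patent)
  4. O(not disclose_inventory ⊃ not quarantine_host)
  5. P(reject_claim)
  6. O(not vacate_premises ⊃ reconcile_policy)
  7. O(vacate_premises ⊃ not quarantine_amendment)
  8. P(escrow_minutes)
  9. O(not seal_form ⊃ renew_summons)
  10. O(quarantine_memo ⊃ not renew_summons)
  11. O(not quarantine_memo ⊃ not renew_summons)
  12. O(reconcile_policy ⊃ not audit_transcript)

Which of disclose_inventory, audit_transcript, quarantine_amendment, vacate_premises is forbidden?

Premises 11 and 10 are O(not quarantine_memo ⊃ not renew_summons) and O(quarantine_memo ⊃ not renew_summons); every ideal world satisfies not quarantine_memo or quarantine_memo, so in either case not renew_summons holds — hence O(not renew_summons).
The contrapositive of premise 9 (O(not seal_form ⊃ renew_summons)) is O(not renew_summons ⊃ seal_form), and O(not renew_summons) is already established, so O(seal_form).
Premise 1 is O(not audit_transcript ⊃ not seal_form); contrapositively O(seal_form ⊃ audit_transcript). Since O(seal_form) holds, K gives O(audit_transcript).
Premise 12 is O(reconcile_policy ⊃ not audit_transcript); contrapositively O(audit_transcript ⊃ not reconcile_policy). Since O(audit_transcript) holds, K gives O(not reconcile_policy).
The contrapositive of premise 6 (O(not vacate_premises ⊃ reconcile_policy)) is O(not reconcile_policy ⊃ vacate_premises), and O(not reconcile_policy) is already established, so O(vacate_premises).
With premise 7, O(vacate_premises ⊃ not quarantine_amendment), the K-axiom yields O(not quarantine_amendment).
So O(not quarantine_amendment) holds, i.e. quarantine_amendment is forbidden. None of the other listed options is forbidden under the premises.

quarantine_amendment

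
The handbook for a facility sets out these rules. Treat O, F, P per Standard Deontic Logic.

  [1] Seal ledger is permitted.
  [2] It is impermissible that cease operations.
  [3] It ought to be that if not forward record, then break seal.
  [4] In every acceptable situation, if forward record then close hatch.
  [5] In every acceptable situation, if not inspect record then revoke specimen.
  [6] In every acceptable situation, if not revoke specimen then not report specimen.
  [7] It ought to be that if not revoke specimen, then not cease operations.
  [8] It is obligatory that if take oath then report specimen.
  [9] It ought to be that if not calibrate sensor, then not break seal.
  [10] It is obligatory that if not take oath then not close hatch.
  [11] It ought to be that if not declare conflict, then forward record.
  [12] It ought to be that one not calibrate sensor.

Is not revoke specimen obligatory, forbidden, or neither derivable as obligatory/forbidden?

From premise 12 we have O(¬calibrate_sensor).
From O(¬calibrate_sensor) and premise 9, O(¬calibrate_sensor → ¬break_seal), we obtain O(¬break_seal).
Premise 3, O(¬forward_record → break_seal), contraposes to O(¬break_seal → forward_record); with O(¬break_seal) we get O(forward_record).
From O(forward_record) and premise 4, O(forward_record → close_hatch), we obtain O(close_hatch).
Premise 10 is O(¬take_oath → ¬close_hatch); contrapositively O(close_hatch → take_oath). Since O(close_hatch) holds, K gives O(take_oath).
With premise 8, O(take_oath → report_specimen), the K-axiom yields O(report_specimen).
The contrapositive of premise 6 (O(¬revoke_specimen → ¬report_specimen)) is O(report_specimen → revoke_specimen), and O(report_specimen) is already established, so O(revoke_specimen).
Premises 1, 2, 5, 7, 11 do not contribute to this derivation.
Thus O(revoke_specimen), which is F(¬revoke_specimen): ¬revoke_specimen is forbidden.

Forbidden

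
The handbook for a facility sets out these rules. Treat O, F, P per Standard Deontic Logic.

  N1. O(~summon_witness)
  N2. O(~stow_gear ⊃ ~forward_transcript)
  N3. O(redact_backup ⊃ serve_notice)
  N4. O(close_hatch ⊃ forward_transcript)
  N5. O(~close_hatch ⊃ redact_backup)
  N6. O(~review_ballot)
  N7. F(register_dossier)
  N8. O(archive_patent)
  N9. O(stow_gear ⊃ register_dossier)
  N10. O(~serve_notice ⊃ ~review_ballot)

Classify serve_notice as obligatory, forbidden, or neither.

Obligatory

F(register_dossier) at premise 7 means O(~register_dossier).
The contrapositive of premise 9 (O(stow_gear ⊃ register_dossier)) is O(~register_dossier ⊃ ~stow_gear), and O(~register_dossier) is already established, so O(~stow_gear).
From O(~stow_gear) and premise 2, O(~stow_gear ⊃ ~forward_transcript), we obtain O(~forward_transcript).
The contrapositive of premise 4 (O(close_hatch ⊃ forward_transcript)) is O(~forward_transcript ⊃ ~close_hatch), and O(~forward_transcript) is already established, so O(~close_hatch).
Applying K to premise 5 (O(~close_hatch ⊃ redact_backup)) and O(~close_hatch) yields O(redact_backup).
With premise 3, O(redact_backup ⊃ serve_notice), the K-axiom yields O(serve_notice).
Premises 1, 6, 8, 10 do not contribute to this derivation.
Hence serve_notice is obligatory.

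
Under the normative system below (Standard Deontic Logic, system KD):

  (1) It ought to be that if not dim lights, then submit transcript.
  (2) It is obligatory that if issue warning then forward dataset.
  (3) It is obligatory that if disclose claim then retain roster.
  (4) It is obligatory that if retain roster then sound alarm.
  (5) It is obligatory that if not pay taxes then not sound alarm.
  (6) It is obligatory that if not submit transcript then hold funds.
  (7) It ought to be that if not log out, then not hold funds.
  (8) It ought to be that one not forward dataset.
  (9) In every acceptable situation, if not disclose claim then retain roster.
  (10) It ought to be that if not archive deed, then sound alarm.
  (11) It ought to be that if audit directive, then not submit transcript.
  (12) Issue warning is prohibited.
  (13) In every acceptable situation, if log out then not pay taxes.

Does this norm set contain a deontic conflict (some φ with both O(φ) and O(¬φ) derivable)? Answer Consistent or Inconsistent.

Premise 2 is O(issue_warning → forward_dataset), but O(issue_warning) is not derivable from the premises, so it does not yield O(forward_dataset).
So O(forward_dataset) is not derivable, and the apparent clash with O(¬forward_dataset) does not arise.
A world satisfying every obligation exists (e.g. archive_deed=false, audit_directive=false, dim_lights=false, disclose_claim=false, forward_dataset=false, hold_funds=false, issue_warning=false, log_out=false, pay_taxes=true, retain_roster=true, sound_alarm=true, submit_transcript=true); no atom is both obligatory and forbidden, so the set is consistent.

Consistent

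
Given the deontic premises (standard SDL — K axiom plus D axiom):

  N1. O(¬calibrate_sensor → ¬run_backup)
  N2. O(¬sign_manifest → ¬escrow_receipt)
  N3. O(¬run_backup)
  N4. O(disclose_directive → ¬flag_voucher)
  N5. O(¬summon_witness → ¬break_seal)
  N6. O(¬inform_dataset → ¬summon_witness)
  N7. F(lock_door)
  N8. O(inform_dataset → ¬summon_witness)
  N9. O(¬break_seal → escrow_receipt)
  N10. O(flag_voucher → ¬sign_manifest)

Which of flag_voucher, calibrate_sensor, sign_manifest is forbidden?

flag_voucher

Premises 8 and 6 are O(inform_dataset → ¬summon_witness) and O(¬inform_dataset → ¬summon_witness); every ideal world satisfies inform_dataset or ¬inform_dataset, so in either case ¬summon_witness holds — hence O(¬summon_witness).
With premise 5, O(¬summon_witness → ¬break_seal), the K-axiom yields O(¬break_seal).
From O(¬break_seal) and premise 9, O(¬break_seal → escrow_receipt), we obtain O(escrow_receipt).
Premise 2, O(¬sign_manifest → ¬escrow_receipt), contraposes to O(escrow_receipt → sign_manifest); with O(escrow_receipt) we get O(sign_manifest).
The contrapositive of premise 10 (O(flag_voucher → ¬sign_manifest)) is O(sign_manifest → ¬flag_voucher), and O(sign_manifest) is already established, so O(¬flag_voucher).
So O(¬flag_voucher) holds, i.e. flag_voucher is forbidden. None of the other listed options is forbidden under the premises.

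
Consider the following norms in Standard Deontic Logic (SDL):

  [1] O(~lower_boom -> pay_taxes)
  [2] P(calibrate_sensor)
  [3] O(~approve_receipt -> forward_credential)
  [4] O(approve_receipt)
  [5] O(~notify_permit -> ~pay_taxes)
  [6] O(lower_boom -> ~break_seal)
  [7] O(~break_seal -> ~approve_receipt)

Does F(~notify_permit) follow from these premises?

Yes

Premise 4 states O(approve_receipt) outright.
Premise 7 is O(~break_seal -> ~approve_receipt); contrapositively O(approve_receipt -> break_seal). Since O(approve_receipt) holds, K gives O(break_seal).
Premise 6, O(lower_boom -> ~break_seal), contraposes to O(break_seal -> ~lower_boom); with O(break_seal) we get O(~lower_boom).
With premise 1, O(~lower_boom -> pay_taxes), the K-axiom yields O(pay_taxes).
Premise 5 is O(~notify_permit -> ~pay_taxes); contrapositively O(pay_taxes -> notify_permit). Since O(pay_taxes) holds, K gives O(notify_permit).
Premises 2, 3 do not contribute to this derivation.
So O(notify_permit) holds, i.e. F(~notify_permit). The claim follows.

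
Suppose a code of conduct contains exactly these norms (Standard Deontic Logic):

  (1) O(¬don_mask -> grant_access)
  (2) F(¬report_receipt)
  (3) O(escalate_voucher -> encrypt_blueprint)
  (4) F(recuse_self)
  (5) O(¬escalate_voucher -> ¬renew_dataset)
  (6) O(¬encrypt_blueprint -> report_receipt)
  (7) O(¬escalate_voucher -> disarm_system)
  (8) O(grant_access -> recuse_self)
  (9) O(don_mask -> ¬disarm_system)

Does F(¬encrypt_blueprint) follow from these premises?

Yes

Premise 4 is F(recuse_self), i.e. O(¬recuse_self).
The contrapositive of premise 8 (O(grant_access -> recuse_self)) is O(¬recuse_self -> ¬grant_access), and O(¬recuse_self) is already established, so O(¬grant_access).
Premise 1, O(¬don_mask -> grant_access), contraposes to O(¬grant_access -> don_mask); with O(¬grant_access) we get O(don_mask).
From O(don_mask) and premise 9, O(don_mask -> ¬disarm_system), we obtain O(¬disarm_system).
Premise 7, O(¬escalate_voucher -> disarm_system), contraposes to O(¬disarm_system -> escalate_voucher); with O(¬disarm_system) we get O(escalate_voucher).
From O(escalate_voucher) and premise 3, O(escalate_voucher -> encrypt_blueprint), we obtain O(encrypt_blueprint).
Premises 2, 5, 6 do not contribute to this derivation.
So O(encrypt_blueprint) holds, i.e. F(¬encrypt_blueprint). The claim follows.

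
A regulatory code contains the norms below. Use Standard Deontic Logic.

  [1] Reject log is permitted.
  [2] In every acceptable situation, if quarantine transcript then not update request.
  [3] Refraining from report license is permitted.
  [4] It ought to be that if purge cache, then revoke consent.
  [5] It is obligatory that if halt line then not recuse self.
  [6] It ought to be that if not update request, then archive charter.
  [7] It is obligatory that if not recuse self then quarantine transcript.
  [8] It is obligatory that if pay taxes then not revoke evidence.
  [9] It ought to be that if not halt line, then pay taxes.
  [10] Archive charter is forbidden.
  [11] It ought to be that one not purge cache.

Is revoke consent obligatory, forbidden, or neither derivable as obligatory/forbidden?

Neither

Premise 4 is O(purge_cache → revoke_consent), but O(purge_cache) is not derivable from the premises, so it does not yield O(revoke_consent).
No premise or chain of K-axiom applications forces O(revoke_consent), and none forces O(¬revoke_consent). So revoke_consent is neither obligatory nor forbidden under these norms.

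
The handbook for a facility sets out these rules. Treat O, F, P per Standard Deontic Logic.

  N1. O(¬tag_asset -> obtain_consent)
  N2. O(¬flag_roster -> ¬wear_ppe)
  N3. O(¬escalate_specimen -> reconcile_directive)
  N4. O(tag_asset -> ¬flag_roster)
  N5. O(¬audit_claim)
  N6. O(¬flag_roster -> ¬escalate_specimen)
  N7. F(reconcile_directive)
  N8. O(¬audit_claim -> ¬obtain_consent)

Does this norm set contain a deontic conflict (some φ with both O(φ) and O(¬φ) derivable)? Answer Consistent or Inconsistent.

Inconsistent

F(reconcile_directive) at premise 7 means O(¬reconcile_directive).
Premise 3, O(¬escalate_specimen -> reconcile_directive), contraposes to O(¬reconcile_directive -> escalate_specimen); with O(¬reconcile_directive) we get O(escalate_specimen).
Premise 6, O(¬flag_roster -> ¬escalate_specimen), contraposes to O(escalate_specimen -> flag_roster); with O(escalate_specimen) we get O(flag_roster).
Premise 4 is O(tag_asset -> ¬flag_roster); contrapositively O(flag_roster -> ¬tag_asset). Since O(flag_roster) holds, K gives O(¬tag_asset).
From O(¬tag_asset) and premise 1, O(¬tag_asset -> obtain_consent), we obtain O(obtain_consent).
Premise 8 is O(¬audit_claim -> ¬obtain_consent); contrapositively O(obtain_consent -> audit_claim). Since O(obtain_consent) holds, K gives O(audit_claim).
Yet premise 5 states O(¬audit_claim).
We now have both O(audit_claim) and O(¬audit_claim) — audit_claim is simultaneously obligatory and forbidden, violating the D-axiom.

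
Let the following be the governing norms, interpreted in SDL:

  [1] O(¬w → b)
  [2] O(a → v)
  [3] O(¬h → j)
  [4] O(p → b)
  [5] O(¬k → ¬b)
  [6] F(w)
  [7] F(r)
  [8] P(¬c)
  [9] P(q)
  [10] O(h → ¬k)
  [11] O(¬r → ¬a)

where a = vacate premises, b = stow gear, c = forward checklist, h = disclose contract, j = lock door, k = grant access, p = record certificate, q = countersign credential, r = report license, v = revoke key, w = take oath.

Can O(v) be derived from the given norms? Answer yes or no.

No

Premise 2 is O(a → v), but O(a) is not derivable from the premises, so it does not yield O(v).
No other premise forces O(v). An ideal world satisfying every premise can still have v false, so O(v) is not derivable.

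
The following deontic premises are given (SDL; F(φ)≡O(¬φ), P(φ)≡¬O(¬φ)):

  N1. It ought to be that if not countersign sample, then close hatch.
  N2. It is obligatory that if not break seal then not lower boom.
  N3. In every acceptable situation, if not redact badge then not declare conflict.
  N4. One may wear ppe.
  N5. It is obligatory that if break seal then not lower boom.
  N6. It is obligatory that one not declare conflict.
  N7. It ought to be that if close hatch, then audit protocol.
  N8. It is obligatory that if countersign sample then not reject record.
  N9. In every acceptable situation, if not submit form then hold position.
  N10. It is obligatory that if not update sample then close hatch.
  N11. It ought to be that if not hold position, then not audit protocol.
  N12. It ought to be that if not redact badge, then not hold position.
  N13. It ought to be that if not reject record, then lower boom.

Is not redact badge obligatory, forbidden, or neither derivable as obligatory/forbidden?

By case analysis on break_seal: premise 5 gives O(break_seal → ¬lower_boom) and premise 2 gives O(¬break_seal → ¬lower_boom), so O(¬lower_boom) either way.
Premise 13, O(¬reject_record → lower_boom), contraposes to O(¬lower_boom → reject_record); with O(¬lower_boom) we get O(reject_record).
Premise 8 is O(countersign_sample → ¬reject_record); contrapositively O(reject_record → ¬countersign_sample). Since O(reject_record) holds, K gives O(¬countersign_sample).
Applying K to premise 1 (O(¬countersign_sample → close_hatch)) and O(¬countersign_sample) yields O(close_hatch).
From O(close_hatch) and premise 7, O(close_hatch → audit_protocol), we obtain O(audit_protocol).
Premise 11, O(¬hold_position → ¬audit_protocol), contraposes to O(audit_protocol → hold_position); with O(audit_protocol) we get O(hold_position).
The contrapositive of premise 12 (O(¬redact_badge → ¬hold_position)) is O(hold_position → redact_badge), and O(hold_position) is already established, so O(redact_badge).
Premises 3, 4, 6, 9, 10 do not contribute to this derivation.
Thus O(redact_badge), which is F(¬redact_badge): ¬redact_badge is forbidden.

Forbidden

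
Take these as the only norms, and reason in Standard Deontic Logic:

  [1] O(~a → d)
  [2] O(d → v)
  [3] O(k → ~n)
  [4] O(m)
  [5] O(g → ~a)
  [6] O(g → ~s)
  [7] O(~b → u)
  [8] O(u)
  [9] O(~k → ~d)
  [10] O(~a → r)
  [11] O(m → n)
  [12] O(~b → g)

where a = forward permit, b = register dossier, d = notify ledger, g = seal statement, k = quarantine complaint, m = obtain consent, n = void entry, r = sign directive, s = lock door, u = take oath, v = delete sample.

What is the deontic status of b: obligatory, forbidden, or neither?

From premise 4 we have O(m).
From O(m) and premise 11, O(m → n), we obtain O(n).
Premise 3, O(k → ~n), contraposes to O(n → ~k); with O(n) we get O(~k).
From O(~k) and premise 9, O(~k → ~d), we obtain O(~d).
Premise 1 is O(~a → d); contrapositively O(~d → a). Since O(~d) holds, K gives O(a).
The contrapositive of premise 5 (O(g → ~a)) is O(a → ~g), and O(a) is already established, so O(~g).
The contrapositive of premise 12 (O(~b → g)) is O(~g → b), and O(~g) is already established, so O(b).
Premises 2, 6, 7, 8, 10 do not contribute to this derivation.
Hence b is obligatory.

Obligatory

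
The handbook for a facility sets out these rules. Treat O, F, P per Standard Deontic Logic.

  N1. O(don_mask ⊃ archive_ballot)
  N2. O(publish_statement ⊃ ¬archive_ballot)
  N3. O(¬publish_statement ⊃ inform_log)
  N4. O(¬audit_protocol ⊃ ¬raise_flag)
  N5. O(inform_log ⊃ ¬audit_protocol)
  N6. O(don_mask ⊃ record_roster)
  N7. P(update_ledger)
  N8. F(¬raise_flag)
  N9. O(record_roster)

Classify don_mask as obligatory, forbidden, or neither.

Forbidden

F(¬raise_flag) at premise 8 means O(raise_flag).
Premise 4 is O(¬audit_protocol ⊃ ¬raise_flag); contrapositively O(raise_flag ⊃ audit_protocol). Since O(raise_flag) holds, K gives O(audit_protocol).
Premise 5, O(inform_log ⊃ ¬audit_protocol), contraposes to O(audit_protocol ⊃ ¬inform_log); with O(audit_protocol) we get O(¬inform_log).
Premise 3 is O(¬publish_statement ⊃ inform_log); contrapositively O(¬inform_log ⊃ publish_statement). Since O(¬inform_log) holds, K gives O(publish_statement).
From O(publish_statement) and premise 2, O(publish_statement ⊃ ¬archive_ballot), we obtain O(¬archive_ballot).
The contrapositive of premise 1 (O(don_mask ⊃ archive_ballot)) is O(¬archive_ballot ⊃ ¬don_mask), and O(¬archive_ballot) is already established, so O(¬don_mask).
Premises 6, 7, 9 do not contribute to this derivation.
Thus O(¬don_mask), which is F(don_mask): don_mask is forbidden.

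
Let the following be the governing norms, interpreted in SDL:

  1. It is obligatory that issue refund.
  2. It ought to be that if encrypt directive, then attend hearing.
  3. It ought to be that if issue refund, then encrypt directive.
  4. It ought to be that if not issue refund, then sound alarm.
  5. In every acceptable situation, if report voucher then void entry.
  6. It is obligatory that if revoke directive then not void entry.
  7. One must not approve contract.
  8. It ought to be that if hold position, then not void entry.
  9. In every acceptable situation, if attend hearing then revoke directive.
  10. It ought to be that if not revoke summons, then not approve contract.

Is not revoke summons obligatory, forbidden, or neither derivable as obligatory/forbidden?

Premise 10 is O(¬revoke_summons → ¬approve_contract); even if O(¬approve_contract) held, inferring O(¬revoke_summons) would be affirming the consequent — invalid.
No premise or chain of K-axiom applications forces O(¬revoke_summons), and none forces O(revoke_summons). So ¬revoke_summons is neither obligatory nor forbidden under these norms.

Neither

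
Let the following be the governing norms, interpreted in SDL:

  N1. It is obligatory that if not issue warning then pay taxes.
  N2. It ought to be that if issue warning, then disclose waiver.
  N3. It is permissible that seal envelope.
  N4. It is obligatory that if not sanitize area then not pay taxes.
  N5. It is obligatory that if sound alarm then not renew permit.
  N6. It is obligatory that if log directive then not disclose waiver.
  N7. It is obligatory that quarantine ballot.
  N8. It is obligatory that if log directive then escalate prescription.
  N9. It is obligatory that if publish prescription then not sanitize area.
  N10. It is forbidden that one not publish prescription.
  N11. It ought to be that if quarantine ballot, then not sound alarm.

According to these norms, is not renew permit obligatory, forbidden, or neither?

Neither

Premise 5 is O(sound_alarm → ¬renew_permit), but O(sound_alarm) is not derivable from the premises, so it does not yield O(¬renew_permit).
No premise or chain of K-axiom applications forces O(¬renew_permit), and none forces O(renew_permit). So ¬renew_permit is neither obligatory nor forbidden under these norms.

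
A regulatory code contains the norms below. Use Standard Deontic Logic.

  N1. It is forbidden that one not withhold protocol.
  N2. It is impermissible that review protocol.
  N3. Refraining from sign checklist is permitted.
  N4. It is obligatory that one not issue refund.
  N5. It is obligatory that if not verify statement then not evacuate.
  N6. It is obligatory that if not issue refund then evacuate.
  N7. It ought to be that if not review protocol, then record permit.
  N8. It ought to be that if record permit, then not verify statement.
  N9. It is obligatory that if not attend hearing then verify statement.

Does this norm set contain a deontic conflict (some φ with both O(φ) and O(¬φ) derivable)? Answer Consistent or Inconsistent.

Premise 4 gives O(¬issue_refund).
With premise 6, O(¬issue_refund → evacuate), the K-axiom yields O(evacuate).
Premise 5 is O(¬verify_statement → ¬evacuate); contrapositively O(evacuate → verify_statement). Since O(evacuate) holds, K gives O(verify_statement).
Premise 8, O(record_permit → ¬verify_statement), contraposes to O(verify_statement → ¬record_permit); with O(verify_statement) we get O(¬record_permit).
Premise 7 is O(¬review_protocol → record_permit); contrapositively O(¬record_permit → review_protocol). Since O(¬record_permit) holds, K gives O(review_protocol).
Yet premise 2 is F(review_protocol), i.e. O(¬review_protocol).
We now have both O(review_protocol) and O(¬review_protocol) — review_protocol is simultaneously obligatory and forbidden, violating the D-axiom.

Inconsistent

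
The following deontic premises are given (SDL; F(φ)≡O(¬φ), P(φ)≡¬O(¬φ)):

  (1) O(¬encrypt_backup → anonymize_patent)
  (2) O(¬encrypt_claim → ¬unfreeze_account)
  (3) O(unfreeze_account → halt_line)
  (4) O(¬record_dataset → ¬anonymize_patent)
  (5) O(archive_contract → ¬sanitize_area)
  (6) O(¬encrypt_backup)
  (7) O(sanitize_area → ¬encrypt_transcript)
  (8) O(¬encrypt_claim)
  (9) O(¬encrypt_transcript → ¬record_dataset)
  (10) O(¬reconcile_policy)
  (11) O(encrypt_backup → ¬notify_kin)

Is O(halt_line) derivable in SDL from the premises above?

Premise 3 is O(unfreeze_account → halt_line), but O(unfreeze_account) is not derivable from the premises, so it does not yield O(halt_line).
No other premise forces O(halt_line). An ideal world satisfying every premise can still have halt_line false, so O(halt_line) is not derivable.

No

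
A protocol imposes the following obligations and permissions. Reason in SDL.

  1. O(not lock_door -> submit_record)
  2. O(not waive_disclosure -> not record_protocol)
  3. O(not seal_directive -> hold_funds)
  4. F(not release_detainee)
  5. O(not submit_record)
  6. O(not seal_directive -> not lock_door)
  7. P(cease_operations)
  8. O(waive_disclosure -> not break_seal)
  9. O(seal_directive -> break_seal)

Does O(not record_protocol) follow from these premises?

Yes

From premise 5 we have O(not submit_record).
Premise 1 is O(not lock_door -> submit_record); contrapositively O(not submit_record -> lock_door). Since O(not submit_record) holds, K gives O(lock_door).
Premise 6, O(not seal_directive -> not lock_door), contraposes to O(lock_door -> seal_directive); with O(lock_door) we get O(seal_directive).
With premise 9, O(seal_directive -> break_seal), the K-axiom yields O(break_seal).
Premise 8 is O(waive_disclosure -> not break_seal); contrapositively O(break_seal -> not waive_disclosure). Since O(break_seal) holds, K gives O(not waive_disclosure).
From O(not waive_disclosure) and premise 2, O(not waive_disclosure -> not record_protocol), we obtain O(not record_protocol).
Premises 3, 4, 7 do not contribute to this derivation.
So O(not record_protocol) follows.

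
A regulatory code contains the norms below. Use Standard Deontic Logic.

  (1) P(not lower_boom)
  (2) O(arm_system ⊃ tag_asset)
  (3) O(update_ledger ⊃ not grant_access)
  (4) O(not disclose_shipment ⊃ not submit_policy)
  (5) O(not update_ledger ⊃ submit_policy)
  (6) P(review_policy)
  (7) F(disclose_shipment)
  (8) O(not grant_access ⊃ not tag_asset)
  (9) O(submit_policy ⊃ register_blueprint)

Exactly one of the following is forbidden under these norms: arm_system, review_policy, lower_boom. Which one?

Premise 7, F(disclose_shipment), is equivalent to O(not disclose_shipment).
Premise 4 is O(not disclose_shipment ⊃ not submit_policy); since O(not disclose_shipment), deontic closure gives O(not submit_policy).
Premise 5 is O(not update_ledger ⊃ submit_policy); contrapositively O(not submit_policy ⊃ update_ledger). Since O(not submit_policy) holds, K gives O(update_ledger).
From O(update_ledger) and premise 3, O(update_ledger ⊃ not grant_access), we obtain O(not grant_access).
Applying K to premise 8 (O(not grant_access ⊃ not tag_asset)) and O(not grant_access) yields O(not tag_asset).
The contrapositive of premise 2 (O(arm_system ⊃ tag_asset)) is O(not tag_asset ⊃ not arm_system), and O(not tag_asset) is already established, so O(not arm_system).
So O(not arm_system) holds, i.e. arm_system is forbidden. None of the other listed options is forbidden under the premises.

arm_system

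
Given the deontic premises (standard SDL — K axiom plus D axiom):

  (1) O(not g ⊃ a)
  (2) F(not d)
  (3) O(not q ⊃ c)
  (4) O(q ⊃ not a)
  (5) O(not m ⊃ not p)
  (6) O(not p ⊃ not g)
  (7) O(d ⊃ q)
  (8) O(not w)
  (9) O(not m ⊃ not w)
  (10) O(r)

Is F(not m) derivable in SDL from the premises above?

F(not d) at premise 2 means O(d).
With premise 7, O(d ⊃ q), the K-axiom yields O(q).
From O(q) and premise 4, O(q ⊃ not a), we obtain O(not a).
The contrapositive of premise 1 (O(not g ⊃ a)) is O(not a ⊃ g), and O(not a) is already established, so O(g).
Premise 6 is O(not p ⊃ not g); contrapositively O(g ⊃ p). Since O(g) holds, K gives O(p).
The contrapositive of premise 5 (O(not m ⊃ not p)) is O(p ⊃ m), and O(p) is already established, so O(m).
Premises 3, 8, 9, 10 do not contribute to this derivation.
So O(m) holds, i.e. F(not m). The claim follows.

Yes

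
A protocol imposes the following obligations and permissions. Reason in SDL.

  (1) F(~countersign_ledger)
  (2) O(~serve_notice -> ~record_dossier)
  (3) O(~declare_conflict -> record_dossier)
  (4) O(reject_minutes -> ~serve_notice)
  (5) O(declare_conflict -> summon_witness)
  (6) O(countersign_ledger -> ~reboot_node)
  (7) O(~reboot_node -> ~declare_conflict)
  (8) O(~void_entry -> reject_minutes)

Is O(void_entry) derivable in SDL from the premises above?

Yes

Premise 1 is F(~countersign_ledger), i.e. O(countersign_ledger).
Applying K to premise 6 (O(countersign_ledger -> ~reboot_node)) and O(countersign_ledger) yields O(~reboot_node).
From O(~reboot_node) and premise 7, O(~reboot_node -> ~declare_conflict), we obtain O(~declare_conflict).
With premise 3, O(~declare_conflict -> record_dossier), the K-axiom yields O(record_dossier).
Premise 2, O(~serve_notice -> ~record_dossier), contraposes to O(record_dossier -> serve_notice); with O(record_dossier) we get O(serve_notice).
Premise 4, O(reject_minutes -> ~serve_notice), contraposes to O(serve_notice -> ~reject_minutes); with O(serve_notice) we get O(~reject_minutes).
Premise 8, O(~void_entry -> reject_minutes), contraposes to O(~reject_minutes -> void_entry); with O(~reject_minutes) we get O(void_entry).
Premise 5 does not contribute to this derivation.
So O(void_entry) follows.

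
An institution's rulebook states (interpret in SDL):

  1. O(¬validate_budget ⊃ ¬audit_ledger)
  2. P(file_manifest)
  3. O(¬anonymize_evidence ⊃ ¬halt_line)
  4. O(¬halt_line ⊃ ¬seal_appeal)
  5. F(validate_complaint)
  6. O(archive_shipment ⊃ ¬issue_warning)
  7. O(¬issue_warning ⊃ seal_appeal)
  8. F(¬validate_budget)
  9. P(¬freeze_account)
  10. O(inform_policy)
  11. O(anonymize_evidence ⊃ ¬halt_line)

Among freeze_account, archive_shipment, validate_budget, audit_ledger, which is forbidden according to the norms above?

By case analysis on anonymize_evidence: premise 11 gives O(anonymize_evidence ⊃ ¬halt_line) and premise 3 gives O(¬anonymize_evidence ⊃ ¬halt_line), so O(¬halt_line) either way.
With premise 4, O(¬halt_line ⊃ ¬seal_appeal), the K-axiom yields O(¬seal_appeal).
Premise 7 is O(¬issue_warning ⊃ seal_appeal); contrapositively O(¬seal_appeal ⊃ issue_warning). Since O(¬seal_appeal) holds, K gives O(issue_warning).
Premise 6 is O(archive_shipment ⊃ ¬issue_warning); contrapositively O(issue_warning ⊃ ¬archive_shipment). Since O(issue_warning) holds, K gives O(¬archive_shipment).
So O(¬archive_shipment) holds, i.e. archive_shipment is forbidden. None of the other listed options is forbidden under the premises.

archive_shipment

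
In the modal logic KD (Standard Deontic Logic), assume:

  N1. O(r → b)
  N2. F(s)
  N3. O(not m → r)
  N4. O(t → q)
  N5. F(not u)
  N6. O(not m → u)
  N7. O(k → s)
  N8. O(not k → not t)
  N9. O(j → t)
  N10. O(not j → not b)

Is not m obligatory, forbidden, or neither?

F(s) at premise 2 means O(not s).
Premise 7, O(k → s), contraposes to O(not s → not k); with O(not s) we get O(not k).
Premise 8 is O(not k → not t); since O(not k), deontic closure gives O(not t).
Premise 9 is O(j → t); contrapositively O(not t → not j). Since O(not t) holds, K gives O(not j).
With premise 10, O(not j → not b), the K-axiom yields O(not b).
Premise 1, O(r → b), contraposes to O(not b → not r); with O(not b) we get O(not r).
Premise 3, O(not m → r), contraposes to O(not r → m); with O(not r) we get O(m).
Premises 4, 5, 6 do not contribute to this derivation.
Thus O(m), which is F(not m): not m is forbidden.

Forbidden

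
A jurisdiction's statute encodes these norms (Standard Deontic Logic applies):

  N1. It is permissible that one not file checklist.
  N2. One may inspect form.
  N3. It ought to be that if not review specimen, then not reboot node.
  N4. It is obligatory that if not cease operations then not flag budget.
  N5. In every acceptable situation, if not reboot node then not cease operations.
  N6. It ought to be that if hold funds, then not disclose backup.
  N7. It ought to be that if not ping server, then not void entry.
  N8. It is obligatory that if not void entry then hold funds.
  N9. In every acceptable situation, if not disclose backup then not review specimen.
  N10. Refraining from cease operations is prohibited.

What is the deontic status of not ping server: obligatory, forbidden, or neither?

Forbidden

Premise 10, F(¬cease_operations), is equivalent to O(cease_operations).
Premise 5 is O(¬reboot_node → ¬cease_operations); contrapositively O(cease_operations → reboot_node). Since O(cease_operations) holds, K gives O(reboot_node).
Premise 3 is O(¬review_specimen → ¬reboot_node); contrapositively O(reboot_node → review_specimen). Since O(reboot_node) holds, K gives O(review_specimen).
The contrapositive of premise 9 (O(¬disclose_backup → ¬review_specimen)) is O(review_specimen → disclose_backup), and O(review_specimen) is already established, so O(disclose_backup).
Premise 6, O(hold_funds → ¬disclose_backup), contraposes to O(disclose_backup → ¬hold_funds); with O(disclose_backup) we get O(¬hold_funds).
Premise 8 is O(¬void_entry → hold_funds); contrapositively O(¬hold_funds → void_entry). Since O(¬hold_funds) holds, K gives O(void_entry).
The contrapositive of premise 7 (O(¬ping_server → ¬void_entry)) is O(void_entry → ping_server), and O(void_entry) is already established, so O(ping_server).
Premises 1, 2, 4 do not contribute to this derivation.
Thus O(ping_server), which is F(¬ping_server): ¬ping_server is forbidden.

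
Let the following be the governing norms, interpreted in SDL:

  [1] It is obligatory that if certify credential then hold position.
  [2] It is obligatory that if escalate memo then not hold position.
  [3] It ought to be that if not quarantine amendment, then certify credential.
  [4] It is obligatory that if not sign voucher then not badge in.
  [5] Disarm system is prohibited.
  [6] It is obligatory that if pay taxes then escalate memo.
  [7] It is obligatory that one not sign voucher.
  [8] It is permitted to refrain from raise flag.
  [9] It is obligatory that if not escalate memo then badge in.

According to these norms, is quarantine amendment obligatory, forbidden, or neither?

From premise 7 we have O(¬sign_voucher).
Premise 4 is O(¬sign_voucher → ¬badge_in); since O(¬sign_voucher), deontic closure gives O(¬badge_in).
The contrapositive of premise 9 (O(¬escalate_memo → badge_in)) is O(¬badge_in → escalate_memo), and O(¬badge_in) is already established, so O(escalate_memo).
From O(escalate_memo) and premise 2, O(escalate_memo → ¬hold_position), we obtain O(¬hold_position).
The contrapositive of premise 1 (O(certify_credential → hold_position)) is O(¬hold_position → ¬certify_credential), and O(¬hold_position) is already established, so O(¬certify_credential).
Premise 3 is O(¬quarantine_amendment → certify_credential); contrapositively O(¬certify_credential → quarantine_amendment). Since O(¬certify_credential) holds, K gives O(quarantine_amendment).
Premises 5, 6, 8 do not contribute to this derivation.
Hence quarantine_amendment is obligatory.

Obligatory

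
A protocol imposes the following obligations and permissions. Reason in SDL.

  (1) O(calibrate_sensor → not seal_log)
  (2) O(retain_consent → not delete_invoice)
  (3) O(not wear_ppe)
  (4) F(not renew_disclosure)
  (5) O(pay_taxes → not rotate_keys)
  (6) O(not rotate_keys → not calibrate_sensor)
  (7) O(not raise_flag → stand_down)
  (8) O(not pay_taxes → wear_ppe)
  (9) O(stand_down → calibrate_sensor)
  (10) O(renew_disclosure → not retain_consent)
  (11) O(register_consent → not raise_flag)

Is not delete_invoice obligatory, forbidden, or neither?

Premise 2 is O(retain_consent → not delete_invoice), but O(retain_consent) is not derivable from the premises, so it does not yield O(not delete_invoice).
No premise or chain of K-axiom applications forces O(not delete_invoice), and none forces O(delete_invoice). So not delete_invoice is neither obligatory nor forbidden under these norms.

Neither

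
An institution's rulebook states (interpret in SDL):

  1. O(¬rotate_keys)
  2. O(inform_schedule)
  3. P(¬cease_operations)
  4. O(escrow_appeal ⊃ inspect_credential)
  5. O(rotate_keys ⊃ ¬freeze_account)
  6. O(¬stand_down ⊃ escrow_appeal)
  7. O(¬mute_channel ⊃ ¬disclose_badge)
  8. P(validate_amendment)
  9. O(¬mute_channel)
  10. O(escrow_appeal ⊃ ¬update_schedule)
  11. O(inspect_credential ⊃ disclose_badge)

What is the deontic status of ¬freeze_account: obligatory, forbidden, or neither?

Premise 5 is O(rotate_keys ⊃ ¬freeze_account), but O(rotate_keys) is not derivable from the premises, so it does not yield O(¬freeze_account).
No premise or chain of K-axiom applications forces O(¬freeze_account), and none forces O(freeze_account). So ¬freeze_account is neither obligatory nor forbidden under these norms.

Neither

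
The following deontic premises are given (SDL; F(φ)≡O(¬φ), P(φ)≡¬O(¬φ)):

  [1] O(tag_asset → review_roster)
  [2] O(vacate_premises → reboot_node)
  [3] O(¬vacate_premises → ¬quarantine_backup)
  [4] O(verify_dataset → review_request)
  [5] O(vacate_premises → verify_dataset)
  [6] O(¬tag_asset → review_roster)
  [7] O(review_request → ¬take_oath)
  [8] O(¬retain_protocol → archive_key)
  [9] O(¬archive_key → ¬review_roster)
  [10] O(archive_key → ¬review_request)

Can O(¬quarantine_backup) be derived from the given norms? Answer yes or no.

Premises 1 and 6 cover both cases: O(tag_asset → review_roster) and O(¬tag_asset → review_roster). Since tag_asset ∨ ¬tag_asset is a tautology, O(review_roster) follows.
Premise 9 is O(¬archive_key → ¬review_roster); contrapositively O(review_roster → archive_key). Since O(review_roster) holds, K gives O(archive_key).
From O(archive_key) and premise 10, O(archive_key → ¬review_request), we obtain O(¬review_request).
Premise 4 is O(verify_dataset → review_request); contrapositively O(¬review_request → ¬verify_dataset). Since O(¬review_request) holds, K gives O(¬verify_dataset).
Premise 5 is O(vacate_premises → verify_dataset); contrapositively O(¬verify_dataset → ¬vacate_premises). Since O(¬verify_dataset) holds, K gives O(¬vacate_premises).
Premise 3 is O(¬vacate_premises → ¬quarantine_backup); since O(¬vacate_premises), deontic closure gives O(¬quarantine_backup).
Premises 2, 7, 8 do not contribute to this derivation.
So O(¬quarantine_backup) follows.

Yes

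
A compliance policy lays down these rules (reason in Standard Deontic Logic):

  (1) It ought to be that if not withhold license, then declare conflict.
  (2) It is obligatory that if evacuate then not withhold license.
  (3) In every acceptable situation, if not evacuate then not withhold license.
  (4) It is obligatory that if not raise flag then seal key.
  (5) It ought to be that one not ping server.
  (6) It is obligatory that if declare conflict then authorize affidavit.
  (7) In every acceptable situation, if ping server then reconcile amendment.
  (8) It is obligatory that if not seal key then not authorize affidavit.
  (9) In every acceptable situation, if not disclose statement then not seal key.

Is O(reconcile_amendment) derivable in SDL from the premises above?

Premise 7 is O(ping_server → reconcile_amendment), but O(ping_server) is not derivable from the premises, so it does not yield O(reconcile_amendment).
No other premise forces O(reconcile_amendment). An ideal world satisfying every premise can still have reconcile_amendment false, so O(reconcile_amendment) is not derivable.

No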